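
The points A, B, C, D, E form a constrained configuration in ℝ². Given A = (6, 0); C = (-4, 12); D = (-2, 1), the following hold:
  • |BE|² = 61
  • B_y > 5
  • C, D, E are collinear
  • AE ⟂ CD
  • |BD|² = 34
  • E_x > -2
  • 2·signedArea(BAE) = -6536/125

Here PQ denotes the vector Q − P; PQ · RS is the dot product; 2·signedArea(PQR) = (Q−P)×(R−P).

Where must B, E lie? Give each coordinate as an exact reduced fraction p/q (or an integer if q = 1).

1. E_x = -196/125  [C, D, E are collinear ∩ AE ⟂ CD]
2. E_y = -172/125  [C, D, E are collinear ∩ AE ⟂ CD]
   → E = (-196/125, -172/125)
3. B_x = 1  [line 172/125·x + -946/125·y + 5504/125 = 0 ∩ |BE|² = 61]
4. B_y = 6  [line 172/125·x + -946/125·y + 5504/125 = 0 ∩ |BE|² = 61]
   → B = (1, 6)

B = (1, 6)
E = (-196/125, -172/125)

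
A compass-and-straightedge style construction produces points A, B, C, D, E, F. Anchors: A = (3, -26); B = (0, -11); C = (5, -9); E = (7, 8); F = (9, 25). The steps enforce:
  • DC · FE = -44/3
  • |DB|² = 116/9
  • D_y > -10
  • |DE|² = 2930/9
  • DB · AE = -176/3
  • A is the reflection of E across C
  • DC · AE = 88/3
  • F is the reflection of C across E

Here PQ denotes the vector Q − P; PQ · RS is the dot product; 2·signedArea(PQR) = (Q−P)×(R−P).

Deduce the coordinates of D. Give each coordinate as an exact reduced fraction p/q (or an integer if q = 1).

D = (10/3, -29/3)

1. D_x = 10/3  [line 2·x + 17·y + 473/3 = 0 ∩ |DE|² = 2930/9]
2. D_y = -29/3  [line 2·x + 17·y + 473/3 = 0 ∩ |DE|² = 2930/9]
   → D = (10/3, -29/3)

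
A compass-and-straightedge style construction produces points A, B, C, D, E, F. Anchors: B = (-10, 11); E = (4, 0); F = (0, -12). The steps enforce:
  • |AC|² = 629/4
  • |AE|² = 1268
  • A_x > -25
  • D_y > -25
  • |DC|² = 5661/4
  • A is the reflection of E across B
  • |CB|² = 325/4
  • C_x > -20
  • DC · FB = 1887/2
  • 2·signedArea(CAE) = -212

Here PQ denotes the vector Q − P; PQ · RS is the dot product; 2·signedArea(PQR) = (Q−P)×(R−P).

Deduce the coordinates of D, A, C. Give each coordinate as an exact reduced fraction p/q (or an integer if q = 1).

A = (-24, 22)
C = (-19, 21/2)
D = (-4, -24)

1. A_x = -24  [A is the reflection of E across B]
2. A_y = 22  [A is the reflection of E across B]
   → A = (-24, 22)
3. C_x = -19  [line 22·x + 28·y + 124 = 0 ∩ |AC|² = 629/4]
4. C_y = 21/2  [line 22·x + 28·y + 124 = 0 ∩ |AC|² = 629/4]
   → C = (-19, 21/2)
5. D_x = -4  [line 10·x + -23·y + -512 = 0 ∩ |DC|² = 5661/4]
6. D_y = -24  [line 10·x + -23·y + -512 = 0 ∩ |DC|² = 5661/4]
   → D = (-4, -24)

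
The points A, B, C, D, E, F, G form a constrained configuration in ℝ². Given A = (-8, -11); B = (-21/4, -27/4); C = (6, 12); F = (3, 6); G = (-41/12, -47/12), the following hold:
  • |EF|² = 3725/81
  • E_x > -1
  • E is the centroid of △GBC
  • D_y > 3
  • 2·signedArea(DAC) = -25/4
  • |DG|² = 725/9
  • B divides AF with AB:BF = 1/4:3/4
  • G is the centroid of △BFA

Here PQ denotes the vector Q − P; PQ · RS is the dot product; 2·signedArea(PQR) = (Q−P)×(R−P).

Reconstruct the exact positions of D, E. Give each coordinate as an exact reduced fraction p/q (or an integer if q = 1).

1. D_x = 5/4  [line -23·x + 14·y + -95/4 = 0 ∩ |DG|² = 725/9]
2. D_y = 15/4  [line -23·x + 14·y + -95/4 = 0 ∩ |DG|² = 725/9]
   → D = (5/4, 15/4)
3. E_x = -8/9  [E is the centroid of △GBC]
4. E_y = 4/9  [E is the centroid of △GBC]
   → E = (-8/9, 4/9)

D = (5/4, 15/4)
E = (-8/9, 4/9)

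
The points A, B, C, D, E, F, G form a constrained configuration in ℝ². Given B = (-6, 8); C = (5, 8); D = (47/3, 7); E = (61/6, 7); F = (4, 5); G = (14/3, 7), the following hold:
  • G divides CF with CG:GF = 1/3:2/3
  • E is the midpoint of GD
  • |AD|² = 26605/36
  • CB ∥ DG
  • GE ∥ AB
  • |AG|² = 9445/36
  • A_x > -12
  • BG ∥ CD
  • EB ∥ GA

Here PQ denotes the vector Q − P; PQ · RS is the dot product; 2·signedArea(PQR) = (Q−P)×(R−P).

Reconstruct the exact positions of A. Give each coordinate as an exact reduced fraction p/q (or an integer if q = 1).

A = (-23/2, 8)

1. A_x = -23/2  [GE ∥ AB ∩ EB ∥ GA]
2. A_y = 8  [GE ∥ AB ∩ EB ∥ GA]
   → A = (-23/2, 8)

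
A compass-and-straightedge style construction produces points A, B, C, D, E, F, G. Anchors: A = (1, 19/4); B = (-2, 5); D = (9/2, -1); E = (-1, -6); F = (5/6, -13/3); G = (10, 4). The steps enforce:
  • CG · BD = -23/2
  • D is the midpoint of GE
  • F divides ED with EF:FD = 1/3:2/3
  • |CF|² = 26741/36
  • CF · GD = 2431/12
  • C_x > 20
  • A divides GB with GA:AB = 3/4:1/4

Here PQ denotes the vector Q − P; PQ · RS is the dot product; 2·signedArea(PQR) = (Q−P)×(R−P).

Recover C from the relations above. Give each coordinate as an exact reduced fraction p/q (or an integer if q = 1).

1. C_x = 21  [CF · GD = 2431/12 ∩ CG · BD = -23/2]
2. C_y = 14  [CF · GD = 2431/12 ∩ CG · BD = -23/2]
   → C = (21, 14)

C = (21, 14)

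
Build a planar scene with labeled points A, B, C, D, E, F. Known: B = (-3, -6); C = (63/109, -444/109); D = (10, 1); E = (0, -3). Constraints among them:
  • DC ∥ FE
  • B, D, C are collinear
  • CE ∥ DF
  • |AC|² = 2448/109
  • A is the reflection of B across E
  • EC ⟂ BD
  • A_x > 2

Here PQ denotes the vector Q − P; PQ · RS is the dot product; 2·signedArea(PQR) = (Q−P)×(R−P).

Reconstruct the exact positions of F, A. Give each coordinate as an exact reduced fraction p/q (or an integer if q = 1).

A = (3, 0)
F = (1027/109, 226/109)

1. F_x = 1027/109  [DC ∥ FE ∩ CE ∥ DF]
2. F_y = 226/109  [DC ∥ FE ∩ CE ∥ DF]
   → F = (1027/109, 226/109)
3. A_x = 3  [A is the reflection of B across E]
4. A_y = 0  [A is the reflection of B across E]
   → A = (3, 0)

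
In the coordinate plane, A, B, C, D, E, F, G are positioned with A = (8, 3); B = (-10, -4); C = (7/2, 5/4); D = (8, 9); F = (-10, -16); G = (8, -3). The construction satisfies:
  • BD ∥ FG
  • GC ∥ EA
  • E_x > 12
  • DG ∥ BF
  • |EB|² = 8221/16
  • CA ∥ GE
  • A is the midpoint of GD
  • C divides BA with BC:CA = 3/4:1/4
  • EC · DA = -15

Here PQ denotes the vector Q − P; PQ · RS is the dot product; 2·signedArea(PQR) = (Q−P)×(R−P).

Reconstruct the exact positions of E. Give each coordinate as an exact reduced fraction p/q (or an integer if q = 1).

E = (25/2, -5/4)

1. E_x = 25/2  [GC ∥ EA ∩ CA ∥ GE]
2. E_y = -5/4  [GC ∥ EA ∩ CA ∥ GE]
   → E = (25/2, -5/4)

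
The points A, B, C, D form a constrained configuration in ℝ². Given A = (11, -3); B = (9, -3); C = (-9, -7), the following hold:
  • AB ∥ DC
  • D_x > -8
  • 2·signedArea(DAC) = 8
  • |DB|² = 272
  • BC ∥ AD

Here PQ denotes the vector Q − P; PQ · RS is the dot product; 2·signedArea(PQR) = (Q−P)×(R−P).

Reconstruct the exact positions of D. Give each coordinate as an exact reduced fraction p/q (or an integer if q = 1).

D = (-7, -7)

1. D_x = -7  [AB ∥ DC ∩ BC ∥ AD]
2. D_y = -7  [AB ∥ DC ∩ BC ∥ AD]
   → D = (-7, -7)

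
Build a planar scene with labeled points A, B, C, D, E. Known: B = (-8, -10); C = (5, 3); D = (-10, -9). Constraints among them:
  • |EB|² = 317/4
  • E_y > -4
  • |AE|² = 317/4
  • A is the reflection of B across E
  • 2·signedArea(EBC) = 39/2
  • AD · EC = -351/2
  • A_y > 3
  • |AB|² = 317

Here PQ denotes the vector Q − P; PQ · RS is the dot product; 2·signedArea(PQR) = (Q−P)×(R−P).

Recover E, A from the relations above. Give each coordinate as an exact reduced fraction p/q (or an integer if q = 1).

A = (3, 4)
E = (-5/2, -3)

1. E_x = -5/2  [line -13·x + 13·y + 13/2 = 0 ∩ |EB|² = 317/4]
2. E_y = -3  [line -13·x + 13·y + 13/2 = 0 ∩ |EB|² = 317/4]
   → E = (-5/2, -3)
3. A_x = 3  [A is the reflection of B across E]
4. A_y = 4  [A is the reflection of B across E]
   → A = (3, 4)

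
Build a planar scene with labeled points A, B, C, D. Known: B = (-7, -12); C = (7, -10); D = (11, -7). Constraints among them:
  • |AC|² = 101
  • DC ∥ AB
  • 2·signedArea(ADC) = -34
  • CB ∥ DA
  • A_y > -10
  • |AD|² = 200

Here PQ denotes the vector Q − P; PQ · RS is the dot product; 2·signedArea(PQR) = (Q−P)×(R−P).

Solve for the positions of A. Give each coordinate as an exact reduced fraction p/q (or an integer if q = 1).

A = (-3, -9)

1. A_x = -3  [DC ∥ AB ∩ CB ∥ DA]
2. A_y = -9  [DC ∥ AB ∩ CB ∥ DA]
   → A = (-3, -9)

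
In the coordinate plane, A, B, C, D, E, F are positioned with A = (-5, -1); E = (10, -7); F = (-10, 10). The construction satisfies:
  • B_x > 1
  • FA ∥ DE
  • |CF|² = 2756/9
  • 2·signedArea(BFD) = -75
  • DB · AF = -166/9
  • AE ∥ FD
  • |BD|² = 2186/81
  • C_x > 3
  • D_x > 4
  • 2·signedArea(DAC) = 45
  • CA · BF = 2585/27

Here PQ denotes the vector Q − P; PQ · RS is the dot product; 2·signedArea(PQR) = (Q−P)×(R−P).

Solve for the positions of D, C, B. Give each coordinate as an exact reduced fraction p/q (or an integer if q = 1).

1. D_x = 5  [FA ∥ DE ∩ AE ∥ FD]
2. D_y = 4  [FA ∥ DE ∩ AE ∥ FD]
   → D = (5, 4)
3. C_x = 10/3  [line 5·x + -10·y + -30 = 0 ∩ |CF|² = 2756/9]
4. C_y = -4/3  [line 5·x + -10·y + -30 = 0 ∩ |CF|² = 2756/9]
   → C = (10/3, -4/3)
5. B_x = 10/9  [CA · BF = 2585/27 ∩ 2·signedArea(BFD) = -75]
6. B_y = 5/9  [CA · BF = 2585/27 ∩ 2·signedArea(BFD) = -75]
   → B = (10/9, 5/9)

B = (10/9, 5/9)
C = (10/3, -4/3)
D = (5, 4)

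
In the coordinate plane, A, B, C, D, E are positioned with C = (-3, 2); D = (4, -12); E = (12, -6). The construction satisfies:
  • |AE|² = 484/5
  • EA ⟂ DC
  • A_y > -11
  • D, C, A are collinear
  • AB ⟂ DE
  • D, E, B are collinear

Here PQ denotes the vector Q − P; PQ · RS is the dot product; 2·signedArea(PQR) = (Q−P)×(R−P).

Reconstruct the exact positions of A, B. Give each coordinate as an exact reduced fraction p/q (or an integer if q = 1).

A = (16/5, -52/5)
B = (532/125, -1476/125)

1. A_x = 16/5  [D, C, A are collinear ∩ EA ⟂ DC]
2. A_y = -52/5  [D, C, A are collinear ∩ EA ⟂ DC]
   → A = (16/5, -52/5)
3. B_x = 532/125  [D, E, B are collinear ∩ AB ⟂ DE]
4. B_y = -1476/125  [D, E, B are collinear ∩ AB ⟂ DE]
   → B = (532/125, -1476/125)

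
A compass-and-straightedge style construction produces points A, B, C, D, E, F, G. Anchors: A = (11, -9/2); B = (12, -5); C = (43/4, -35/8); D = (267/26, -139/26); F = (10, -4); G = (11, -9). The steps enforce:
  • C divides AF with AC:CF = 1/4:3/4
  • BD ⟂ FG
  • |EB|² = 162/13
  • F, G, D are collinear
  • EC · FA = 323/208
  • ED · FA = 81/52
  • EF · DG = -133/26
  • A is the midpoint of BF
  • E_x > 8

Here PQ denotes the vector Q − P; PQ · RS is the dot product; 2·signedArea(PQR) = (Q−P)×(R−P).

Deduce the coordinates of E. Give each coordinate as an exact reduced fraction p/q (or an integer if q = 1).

1. E_x = 111/13  [ED · FA = 81/52 ∩ EF · DG = -133/26]
2. E_y = -74/13  [ED · FA = 81/52 ∩ EF · DG = -133/26]
   → E = (111/13, -74/13)

E = (111/13, -74/13)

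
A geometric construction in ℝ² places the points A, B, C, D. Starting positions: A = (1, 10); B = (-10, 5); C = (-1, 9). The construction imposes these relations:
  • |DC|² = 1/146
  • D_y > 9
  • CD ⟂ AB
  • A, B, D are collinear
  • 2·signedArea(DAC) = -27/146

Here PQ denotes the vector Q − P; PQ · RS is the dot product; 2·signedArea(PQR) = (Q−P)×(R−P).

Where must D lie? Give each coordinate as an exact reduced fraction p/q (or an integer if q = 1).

1. D_x = -151/146  [A, B, D are collinear ∩ CD ⟂ AB]
2. D_y = 1325/146  [A, B, D are collinear ∩ CD ⟂ AB]
   → D = (-151/146, 1325/146)

D = (-151/146, 1325/146)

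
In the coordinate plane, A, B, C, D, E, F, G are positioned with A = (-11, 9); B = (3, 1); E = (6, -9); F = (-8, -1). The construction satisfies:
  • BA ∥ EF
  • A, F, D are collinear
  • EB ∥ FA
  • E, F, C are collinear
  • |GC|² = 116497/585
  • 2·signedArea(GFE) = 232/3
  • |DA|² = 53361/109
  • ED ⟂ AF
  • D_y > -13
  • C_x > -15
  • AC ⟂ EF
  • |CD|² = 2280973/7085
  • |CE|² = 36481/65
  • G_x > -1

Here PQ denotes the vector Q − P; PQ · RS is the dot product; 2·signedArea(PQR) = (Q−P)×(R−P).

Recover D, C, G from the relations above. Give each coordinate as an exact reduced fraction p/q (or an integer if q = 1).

1. D_x = -506/109  [A, F, D are collinear ∩ ED ⟂ AF]
2. D_y = -1329/109  [A, F, D are collinear ∩ ED ⟂ AF]
   → D = (-506/109, -1329/109)
3. C_x = -947/65  [E, F, C are collinear ∩ AC ⟂ EF]
4. C_y = 179/65  [E, F, C are collinear ∩ AC ⟂ EF]
   → C = (-947/65, 179/65)
5. G_x = -2/3  [line 8·x + 14·y + 2/3 = 0 ∩ |GC|² = 116497/585]
6. G_y = 1/3  [line 8·x + 14·y + 2/3 = 0 ∩ |GC|² = 116497/585]
   → G = (-2/3, 1/3)

C = (-947/65, 179/65)
D = (-506/109, -1329/109)
G = (-2/3, 1/3)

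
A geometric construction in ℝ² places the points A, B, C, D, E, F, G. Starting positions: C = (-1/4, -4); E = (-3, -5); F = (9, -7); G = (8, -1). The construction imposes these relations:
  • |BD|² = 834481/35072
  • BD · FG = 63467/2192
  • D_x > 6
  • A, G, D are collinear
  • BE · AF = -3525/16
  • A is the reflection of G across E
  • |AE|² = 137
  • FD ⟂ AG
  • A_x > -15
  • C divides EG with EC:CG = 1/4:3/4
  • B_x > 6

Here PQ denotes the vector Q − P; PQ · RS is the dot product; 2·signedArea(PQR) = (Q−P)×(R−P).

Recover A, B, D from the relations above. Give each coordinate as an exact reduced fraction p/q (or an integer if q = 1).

1. A_x = -14  [A is the reflection of G across E]
2. A_y = -9  [A is the reflection of G across E]
   → A = (-14, -9)
3. D_x = 953/137  [A, G, D are collinear ∩ FD ⟂ AG]
4. D_y = -189/137  [A, G, D are collinear ∩ FD ⟂ AG]
   → D = (953/137, -189/137)
5. B_x = 107/16  [BE · AF = -3525/16 ∩ BD · FG = 63467/2192]
6. B_y = -25/4  [BE · AF = -3525/16 ∩ BD · FG = 63467/2192]
   → B = (107/16, -25/4)

A = (-14, -9)
B = (107/16, -25/4)
D = (953/137, -189/137)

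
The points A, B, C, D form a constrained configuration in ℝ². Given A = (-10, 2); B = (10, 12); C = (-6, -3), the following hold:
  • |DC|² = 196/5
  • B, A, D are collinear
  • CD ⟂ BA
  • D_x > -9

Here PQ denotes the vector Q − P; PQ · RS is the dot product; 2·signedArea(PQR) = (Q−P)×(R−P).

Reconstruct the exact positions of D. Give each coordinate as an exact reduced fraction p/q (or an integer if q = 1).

D = (-44/5, 13/5)

1. D_x = -44/5  [B, A, D are collinear ∩ CD ⟂ BA]
2. D_y = 13/5  [B, A, D are collinear ∩ CD ⟂ BA]
   → D = (-44/5, 13/5)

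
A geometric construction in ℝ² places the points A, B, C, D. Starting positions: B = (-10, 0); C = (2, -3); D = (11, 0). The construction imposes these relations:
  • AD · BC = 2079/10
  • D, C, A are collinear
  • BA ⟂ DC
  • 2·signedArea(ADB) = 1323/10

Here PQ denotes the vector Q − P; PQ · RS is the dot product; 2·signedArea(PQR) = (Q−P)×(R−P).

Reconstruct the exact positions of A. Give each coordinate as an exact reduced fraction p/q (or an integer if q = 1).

1. A_x = -79/10  [D, C, A are collinear ∩ BA ⟂ DC]
2. A_y = -63/10  [D, C, A are collinear ∩ BA ⟂ DC]
   → A = (-79/10, -63/10)

A = (-79/10, -63/10)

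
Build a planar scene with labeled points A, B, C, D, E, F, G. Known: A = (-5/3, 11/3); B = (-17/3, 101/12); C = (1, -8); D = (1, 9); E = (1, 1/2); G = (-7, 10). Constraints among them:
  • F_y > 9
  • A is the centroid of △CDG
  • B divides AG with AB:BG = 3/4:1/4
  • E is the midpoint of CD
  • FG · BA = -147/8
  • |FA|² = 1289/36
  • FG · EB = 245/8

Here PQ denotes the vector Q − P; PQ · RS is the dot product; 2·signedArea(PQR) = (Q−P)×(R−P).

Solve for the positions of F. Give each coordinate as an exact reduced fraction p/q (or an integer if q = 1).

1. F_x = -3  [line 20/3·x + -95/12·y + 2285/24 = 0 ∩ |FA|² = 1289/36]
2. F_y = 19/2  [line 20/3·x + -95/12·y + 2285/24 = 0 ∩ |FA|² = 1289/36]
   → F = (-3, 19/2)

F = (-3, 19/2)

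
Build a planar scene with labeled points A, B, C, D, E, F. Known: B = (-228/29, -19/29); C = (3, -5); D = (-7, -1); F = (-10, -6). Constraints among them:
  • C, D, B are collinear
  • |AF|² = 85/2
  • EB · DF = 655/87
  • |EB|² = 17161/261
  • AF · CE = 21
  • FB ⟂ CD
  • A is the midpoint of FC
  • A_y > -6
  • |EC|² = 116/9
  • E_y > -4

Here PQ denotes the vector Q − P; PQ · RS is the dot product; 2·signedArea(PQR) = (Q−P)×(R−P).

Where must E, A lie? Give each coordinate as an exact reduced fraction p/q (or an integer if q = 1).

1. E_x = -1/3  [line 3·x + 5·y + 58/3 = 0 ∩ |EC|² = 116/9]
2. E_y = -11/3  [line 3·x + 5·y + 58/3 = 0 ∩ |EC|² = 116/9]
   → E = (-1/3, -11/3)
3. A_x = -7/2  [A is the midpoint of FC]
4. A_y = -11/2  [A is the midpoint of FC]
   → A = (-7/2, -11/2)

A = (-7/2, -11/2)
E = (-1/3, -11/3)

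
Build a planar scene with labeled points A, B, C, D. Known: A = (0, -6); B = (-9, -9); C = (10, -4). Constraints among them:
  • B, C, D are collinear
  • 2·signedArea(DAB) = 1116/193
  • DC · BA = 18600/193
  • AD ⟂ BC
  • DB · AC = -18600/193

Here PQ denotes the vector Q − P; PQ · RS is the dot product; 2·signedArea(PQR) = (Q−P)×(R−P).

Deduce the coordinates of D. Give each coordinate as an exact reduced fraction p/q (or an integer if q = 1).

1. D_x = 30/193  [B, C, D are collinear ∩ AD ⟂ BC]
2. D_y = -1272/193  [B, C, D are collinear ∩ AD ⟂ BC]
   → D = (30/193, -1272/193)

D = (30/193, -1272/193)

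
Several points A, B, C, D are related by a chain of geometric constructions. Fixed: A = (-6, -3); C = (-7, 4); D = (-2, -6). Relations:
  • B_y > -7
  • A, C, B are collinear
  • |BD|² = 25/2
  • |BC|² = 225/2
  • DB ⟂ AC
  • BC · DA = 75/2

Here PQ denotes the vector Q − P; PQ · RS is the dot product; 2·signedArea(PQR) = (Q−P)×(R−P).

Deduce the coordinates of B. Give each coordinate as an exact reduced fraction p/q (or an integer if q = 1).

B = (-11/2, -13/2)

1. B_x = -11/2  [A, C, B are collinear ∩ DB ⟂ AC]
2. B_y = -13/2  [A, C, B are collinear ∩ DB ⟂ AC]
   → B = (-11/2, -13/2)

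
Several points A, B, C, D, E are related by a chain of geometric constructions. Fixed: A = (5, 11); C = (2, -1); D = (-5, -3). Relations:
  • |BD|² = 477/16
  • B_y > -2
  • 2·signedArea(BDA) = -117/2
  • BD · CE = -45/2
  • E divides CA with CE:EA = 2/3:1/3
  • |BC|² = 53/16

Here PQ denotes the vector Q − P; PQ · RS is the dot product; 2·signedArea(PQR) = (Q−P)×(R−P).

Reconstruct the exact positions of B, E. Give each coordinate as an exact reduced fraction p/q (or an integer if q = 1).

B = (1/4, -3/2)
E = (4, 7)

1. B_x = 1/4  [line -14·x + 10·y + 37/2 = 0 ∩ |BD|² = 477/16]
2. B_y = -3/2  [line -14·x + 10·y + 37/2 = 0 ∩ |BD|² = 477/16]
   → B = (1/4, -3/2)
3. E_x = 4  [E divides CA with CE:EA = 2/3:1/3]
4. E_y = 7  [E divides CA with CE:EA = 2/3:1/3]
   → E = (4, 7)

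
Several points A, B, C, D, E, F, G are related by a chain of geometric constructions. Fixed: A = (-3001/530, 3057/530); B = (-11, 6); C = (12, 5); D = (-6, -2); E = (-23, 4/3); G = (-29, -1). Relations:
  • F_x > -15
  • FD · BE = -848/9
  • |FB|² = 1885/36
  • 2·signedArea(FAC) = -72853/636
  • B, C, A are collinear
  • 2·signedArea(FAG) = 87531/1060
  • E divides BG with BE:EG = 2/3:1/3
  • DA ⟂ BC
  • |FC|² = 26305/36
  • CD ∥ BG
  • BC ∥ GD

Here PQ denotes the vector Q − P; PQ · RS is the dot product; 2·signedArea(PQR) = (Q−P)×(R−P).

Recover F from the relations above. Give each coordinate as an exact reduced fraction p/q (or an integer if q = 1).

F = (-29/2, -1/3)

1. F_x = -29/2  [2·signedArea(FAC) = -72853/636 ∩ FD · BE = -848/9]
2. F_y = -1/3  [2·signedArea(FAC) = -72853/636 ∩ FD · BE = -848/9]
   → F = (-29/2, -1/3)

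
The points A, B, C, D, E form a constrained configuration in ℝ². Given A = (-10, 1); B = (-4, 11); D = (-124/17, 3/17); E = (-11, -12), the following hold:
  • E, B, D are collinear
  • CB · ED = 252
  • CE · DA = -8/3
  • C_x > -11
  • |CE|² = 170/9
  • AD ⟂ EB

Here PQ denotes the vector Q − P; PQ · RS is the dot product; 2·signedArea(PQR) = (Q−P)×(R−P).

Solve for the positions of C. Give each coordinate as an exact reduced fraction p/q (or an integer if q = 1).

1. C_x = -32/3  [CE · DA = -8/3 ∩ CB · ED = 252]
2. C_y = -23/3  [CE · DA = -8/3 ∩ CB · ED = 252]
   → C = (-32/3, -23/3)

C = (-32/3, -23/3)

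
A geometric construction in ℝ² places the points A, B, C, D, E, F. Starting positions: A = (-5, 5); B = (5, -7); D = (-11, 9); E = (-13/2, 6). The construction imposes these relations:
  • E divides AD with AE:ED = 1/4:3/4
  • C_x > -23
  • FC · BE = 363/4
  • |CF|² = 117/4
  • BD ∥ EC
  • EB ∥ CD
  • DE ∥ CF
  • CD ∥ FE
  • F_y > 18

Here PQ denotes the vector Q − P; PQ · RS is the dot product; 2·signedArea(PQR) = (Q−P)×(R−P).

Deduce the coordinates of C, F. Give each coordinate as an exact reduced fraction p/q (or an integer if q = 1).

C = (-45/2, 22)
F = (-18, 19)

1. C_x = -45/2  [EB ∥ CD ∩ BD ∥ EC]
2. C_y = 22  [EB ∥ CD ∩ BD ∥ EC]
   → C = (-45/2, 22)
3. F_x = -18  [CD ∥ FE ∩ DE ∥ CF]
4. F_y = 19  [CD ∥ FE ∩ DE ∥ CF]
   → F = (-18, 19)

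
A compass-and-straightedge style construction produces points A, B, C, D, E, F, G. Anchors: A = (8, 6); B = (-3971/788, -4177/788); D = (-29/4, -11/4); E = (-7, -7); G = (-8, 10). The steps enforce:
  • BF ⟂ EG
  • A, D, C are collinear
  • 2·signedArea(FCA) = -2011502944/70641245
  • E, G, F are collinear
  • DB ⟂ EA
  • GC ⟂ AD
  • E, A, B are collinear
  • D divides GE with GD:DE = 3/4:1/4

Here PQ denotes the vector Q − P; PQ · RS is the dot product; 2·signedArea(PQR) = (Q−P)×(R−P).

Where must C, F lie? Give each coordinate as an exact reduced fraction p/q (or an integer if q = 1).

1. C_x = -5714/2473  [A, D, C are collinear ∩ GC ⟂ AD]
2. C_y = 208/2473  [A, D, C are collinear ∩ GC ⟂ AD]
   → C = (-5714/2473, 208/2473)
3. F_x = -810429/114260  [E, G, F are collinear ∩ BF ⟂ EG]
4. F_y = -619467/114260  [E, G, F are collinear ∩ BF ⟂ EG]
   → F = (-810429/114260, -619467/114260)

C = (-5714/2473, 208/2473)
F = (-810429/114260, -619467/114260)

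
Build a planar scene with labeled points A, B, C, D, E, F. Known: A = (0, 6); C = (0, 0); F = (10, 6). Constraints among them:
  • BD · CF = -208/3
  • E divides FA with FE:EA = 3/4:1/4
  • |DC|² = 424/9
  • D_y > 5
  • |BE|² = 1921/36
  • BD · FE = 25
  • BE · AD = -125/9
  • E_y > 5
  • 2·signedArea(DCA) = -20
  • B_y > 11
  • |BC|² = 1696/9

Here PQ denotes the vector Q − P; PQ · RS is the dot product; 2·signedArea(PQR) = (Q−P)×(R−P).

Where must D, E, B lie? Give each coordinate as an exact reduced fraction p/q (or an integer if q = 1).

1. D_x = 10/3  [2·signedArea(DCA) = -20]
2. D_y = 6  [|DC|² = 424/9]
   → D = (10/3, 6)
3. E_x = 5/2  [E divides FA with FE:EA = 3/4:1/4]
4. E_y = 6  [E divides FA with FE:EA = 3/4:1/4]
   → E = (5/2, 6)
5. B_x = 20/3  [BD · CF = -208/3 ∩ BD · FE = 25]
6. B_y = 12  [BD · CF = -208/3 ∩ BD · FE = 25]
   → B = (20/3, 12)

B = (20/3, 12)
D = (10/3, 6)
E = (5/2, 6)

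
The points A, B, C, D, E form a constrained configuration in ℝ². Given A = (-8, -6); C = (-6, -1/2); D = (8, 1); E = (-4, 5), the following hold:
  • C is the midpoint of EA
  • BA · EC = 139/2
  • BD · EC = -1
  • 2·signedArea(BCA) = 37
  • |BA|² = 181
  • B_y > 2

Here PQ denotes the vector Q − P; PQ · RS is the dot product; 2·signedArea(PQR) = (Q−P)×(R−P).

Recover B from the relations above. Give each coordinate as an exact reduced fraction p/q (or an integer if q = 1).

1. B_x = 2  [BD · EC = -1 ∩ 2·signedArea(BCA) = 37]
2. B_y = 3  [BD · EC = -1 ∩ 2·signedArea(BCA) = 37]
   → B = (2, 3)

B = (2, 3)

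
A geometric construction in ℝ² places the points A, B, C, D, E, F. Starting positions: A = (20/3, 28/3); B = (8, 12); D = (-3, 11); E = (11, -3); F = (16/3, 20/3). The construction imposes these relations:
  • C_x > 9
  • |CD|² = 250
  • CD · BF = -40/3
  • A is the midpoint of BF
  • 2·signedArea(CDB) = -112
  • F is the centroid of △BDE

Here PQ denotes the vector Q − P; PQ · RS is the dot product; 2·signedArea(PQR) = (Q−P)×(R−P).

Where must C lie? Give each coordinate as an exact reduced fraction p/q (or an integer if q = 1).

C = (10, 2)

1. C_x = 10  [2·signedArea(CDB) = -112 ∩ CD · BF = -40/3]
2. C_y = 2  [2·signedArea(CDB) = -112 ∩ CD · BF = -40/3]
   → C = (10, 2)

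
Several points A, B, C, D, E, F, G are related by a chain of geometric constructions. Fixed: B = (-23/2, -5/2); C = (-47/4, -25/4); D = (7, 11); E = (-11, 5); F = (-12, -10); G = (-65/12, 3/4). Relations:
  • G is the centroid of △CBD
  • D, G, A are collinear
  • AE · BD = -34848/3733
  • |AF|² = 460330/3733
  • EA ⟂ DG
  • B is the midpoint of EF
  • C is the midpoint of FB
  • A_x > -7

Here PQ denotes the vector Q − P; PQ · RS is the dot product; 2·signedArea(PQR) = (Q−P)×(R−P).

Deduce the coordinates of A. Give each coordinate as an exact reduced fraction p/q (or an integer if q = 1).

A = (-24827/3733, -1003/3733)

1. A_x = -24827/3733  [D, G, A are collinear ∩ EA ⟂ DG]
2. A_y = -1003/3733  [D, G, A are collinear ∩ EA ⟂ DG]
   → A = (-24827/3733, -1003/3733)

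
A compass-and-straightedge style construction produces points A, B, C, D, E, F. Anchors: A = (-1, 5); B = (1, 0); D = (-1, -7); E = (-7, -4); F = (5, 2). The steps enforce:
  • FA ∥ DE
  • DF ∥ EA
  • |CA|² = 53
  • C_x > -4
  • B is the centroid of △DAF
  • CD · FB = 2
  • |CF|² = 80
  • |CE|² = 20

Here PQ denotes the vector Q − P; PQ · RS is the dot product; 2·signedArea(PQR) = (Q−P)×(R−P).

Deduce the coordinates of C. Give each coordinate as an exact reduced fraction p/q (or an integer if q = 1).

C = (-3, -2)

1. C_x = -3  [line 4·x + 2·y + 16 = 0 ∩ |CF|² = 80]
2. C_y = -2  [line 4·x + 2·y + 16 = 0 ∩ |CF|² = 80]
   → C = (-3, -2)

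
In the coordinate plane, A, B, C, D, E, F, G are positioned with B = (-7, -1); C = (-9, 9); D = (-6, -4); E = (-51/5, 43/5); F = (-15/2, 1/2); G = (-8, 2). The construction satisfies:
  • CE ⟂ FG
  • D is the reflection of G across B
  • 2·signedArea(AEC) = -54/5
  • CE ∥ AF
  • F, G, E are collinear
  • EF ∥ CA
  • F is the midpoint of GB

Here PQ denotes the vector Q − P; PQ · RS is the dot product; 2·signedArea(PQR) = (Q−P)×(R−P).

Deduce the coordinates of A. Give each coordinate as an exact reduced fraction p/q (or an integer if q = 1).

1. A_x = -63/10  [CE ∥ AF ∩ EF ∥ CA]
2. A_y = 9/10  [CE ∥ AF ∩ EF ∥ CA]
   → A = (-63/10, 9/10)

A = (-63/10, 9/10)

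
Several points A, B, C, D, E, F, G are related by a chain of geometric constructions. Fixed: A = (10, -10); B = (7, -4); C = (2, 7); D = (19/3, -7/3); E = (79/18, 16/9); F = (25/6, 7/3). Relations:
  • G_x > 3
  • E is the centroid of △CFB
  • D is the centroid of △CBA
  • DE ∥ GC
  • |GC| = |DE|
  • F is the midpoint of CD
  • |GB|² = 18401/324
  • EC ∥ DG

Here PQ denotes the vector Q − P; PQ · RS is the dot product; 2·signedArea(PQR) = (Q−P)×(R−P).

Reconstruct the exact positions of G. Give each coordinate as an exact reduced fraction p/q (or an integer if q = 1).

G = (71/18, 26/9)

1. G_x = 71/18  [DE ∥ GC ∩ EC ∥ DG]
2. G_y = 26/9  [DE ∥ GC ∩ EC ∥ DG]
   → G = (71/18, 26/9)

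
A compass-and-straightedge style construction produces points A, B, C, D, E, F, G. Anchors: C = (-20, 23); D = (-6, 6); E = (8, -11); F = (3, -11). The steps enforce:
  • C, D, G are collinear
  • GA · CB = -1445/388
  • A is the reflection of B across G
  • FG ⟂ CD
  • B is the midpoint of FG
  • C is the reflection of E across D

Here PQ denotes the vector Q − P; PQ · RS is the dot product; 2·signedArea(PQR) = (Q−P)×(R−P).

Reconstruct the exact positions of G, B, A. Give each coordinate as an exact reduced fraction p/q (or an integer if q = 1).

1. G_x = 580/97  [C, D, G are collinear ∩ FG ⟂ CD]
2. G_y = -829/97  [C, D, G are collinear ∩ FG ⟂ CD]
   → G = (580/97, -829/97)
3. B_x = 871/194  [B is the midpoint of FG]
4. B_y = -948/97  [B is the midpoint of FG]
   → B = (871/194, -948/97)
5. A_x = 1449/194  [A is the reflection of B across G]
6. A_y = -710/97  [A is the reflection of B across G]
   → A = (1449/194, -710/97)

A = (1449/194, -710/97)
B = (871/194, -948/97)
G = (580/97, -829/97)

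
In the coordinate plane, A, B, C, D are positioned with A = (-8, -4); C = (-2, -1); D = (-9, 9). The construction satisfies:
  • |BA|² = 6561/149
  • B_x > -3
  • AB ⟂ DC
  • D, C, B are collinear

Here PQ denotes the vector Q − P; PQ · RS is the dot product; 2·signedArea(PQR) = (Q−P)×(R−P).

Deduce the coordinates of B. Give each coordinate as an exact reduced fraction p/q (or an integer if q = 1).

1. B_x = -382/149  [D, C, B are collinear ∩ AB ⟂ DC]
2. B_y = -29/149  [D, C, B are collinear ∩ AB ⟂ DC]
   → B = (-382/149, -29/149)

B = (-382/149, -29/149)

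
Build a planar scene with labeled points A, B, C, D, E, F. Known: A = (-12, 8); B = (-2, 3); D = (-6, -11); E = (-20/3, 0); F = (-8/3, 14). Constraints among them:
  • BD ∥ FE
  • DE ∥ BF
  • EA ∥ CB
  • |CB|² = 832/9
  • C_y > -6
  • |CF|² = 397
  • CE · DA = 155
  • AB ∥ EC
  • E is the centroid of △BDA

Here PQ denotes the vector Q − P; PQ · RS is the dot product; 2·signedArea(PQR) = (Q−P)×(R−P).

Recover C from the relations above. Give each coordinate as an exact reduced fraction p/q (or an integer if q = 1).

C = (10/3, -5)

1. C_x = 10/3  [EA ∥ CB ∩ AB ∥ EC]
2. C_y = -5  [EA ∥ CB ∩ AB ∥ EC]
   → C = (10/3, -5)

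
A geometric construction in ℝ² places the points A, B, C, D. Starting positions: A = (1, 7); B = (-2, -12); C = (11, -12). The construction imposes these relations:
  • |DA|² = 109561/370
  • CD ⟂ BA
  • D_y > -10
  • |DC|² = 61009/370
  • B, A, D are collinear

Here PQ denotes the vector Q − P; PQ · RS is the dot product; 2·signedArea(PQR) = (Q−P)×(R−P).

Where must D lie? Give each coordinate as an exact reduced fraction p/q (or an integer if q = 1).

D = (-623/370, -3699/370)

1. D_x = -623/370  [B, A, D are collinear ∩ CD ⟂ BA]
2. D_y = -3699/370  [B, A, D are collinear ∩ CD ⟂ BA]
   → D = (-623/370, -3699/370)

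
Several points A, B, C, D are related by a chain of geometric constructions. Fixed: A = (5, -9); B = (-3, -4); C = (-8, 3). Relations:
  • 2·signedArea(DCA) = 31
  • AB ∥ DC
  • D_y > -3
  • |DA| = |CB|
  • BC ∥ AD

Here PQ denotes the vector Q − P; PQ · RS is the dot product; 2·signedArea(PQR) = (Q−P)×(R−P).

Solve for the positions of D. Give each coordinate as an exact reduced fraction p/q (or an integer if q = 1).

D = (0, -2)

1. D_x = 0  [AB ∥ DC ∩ BC ∥ AD]
2. D_y = -2  [AB ∥ DC ∩ BC ∥ AD]
   → D = (0, -2)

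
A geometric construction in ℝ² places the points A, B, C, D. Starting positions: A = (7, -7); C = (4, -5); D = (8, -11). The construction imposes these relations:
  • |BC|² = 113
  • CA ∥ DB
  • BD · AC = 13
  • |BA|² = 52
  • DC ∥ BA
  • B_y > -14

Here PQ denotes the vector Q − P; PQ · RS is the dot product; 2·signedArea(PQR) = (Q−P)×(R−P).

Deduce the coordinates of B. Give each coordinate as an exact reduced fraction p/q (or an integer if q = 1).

1. B_x = 11  [DC ∥ BA ∩ CA ∥ DB]
2. B_y = -13  [DC ∥ BA ∩ CA ∥ DB]
   → B = (11, -13)

B = (11, -13)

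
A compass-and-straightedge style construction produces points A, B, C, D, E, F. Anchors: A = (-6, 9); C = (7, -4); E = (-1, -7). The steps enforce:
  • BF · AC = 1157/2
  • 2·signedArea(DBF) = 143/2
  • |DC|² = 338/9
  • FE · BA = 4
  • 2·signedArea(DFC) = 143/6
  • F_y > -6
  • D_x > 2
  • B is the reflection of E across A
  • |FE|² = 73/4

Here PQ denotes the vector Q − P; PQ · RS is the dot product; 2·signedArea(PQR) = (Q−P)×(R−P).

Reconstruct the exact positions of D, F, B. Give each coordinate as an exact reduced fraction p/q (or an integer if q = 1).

1. B_x = -11  [B is the reflection of E across A]
2. B_y = 25  [B is the reflection of E across A]
   → B = (-11, 25)
3. F_x = 3  [FE · BA = 4 ∩ BF · AC = 1157/2]
4. F_y = -11/2  [FE · BA = 4 ∩ BF · AC = 1157/2]
   → F = (3, -11/2)
5. D_x = 8/3  [2·signedArea(DBF) = 143/2 ∩ 2·signedArea(DFC) = 143/6]
6. D_y = 1/3  [2·signedArea(DBF) = 143/2 ∩ 2·signedArea(DFC) = 143/6]
   → D = (8/3, 1/3)

B = (-11, 25)
D = (8/3, 1/3)
F = (3, -11/2)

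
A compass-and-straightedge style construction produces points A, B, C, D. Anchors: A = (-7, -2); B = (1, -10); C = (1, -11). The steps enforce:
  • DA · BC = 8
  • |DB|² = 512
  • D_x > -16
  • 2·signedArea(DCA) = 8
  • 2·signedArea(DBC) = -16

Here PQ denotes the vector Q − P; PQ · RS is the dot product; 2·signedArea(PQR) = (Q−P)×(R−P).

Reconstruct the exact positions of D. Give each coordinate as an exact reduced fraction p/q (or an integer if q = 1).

D = (-15, 6)

1. D_x = -15  [2·signedArea(DBC) = -16 ∩ DA · BC = 8]
2. D_y = 6  [2·signedArea(DBC) = -16 ∩ DA · BC = 8]
   → D = (-15, 6)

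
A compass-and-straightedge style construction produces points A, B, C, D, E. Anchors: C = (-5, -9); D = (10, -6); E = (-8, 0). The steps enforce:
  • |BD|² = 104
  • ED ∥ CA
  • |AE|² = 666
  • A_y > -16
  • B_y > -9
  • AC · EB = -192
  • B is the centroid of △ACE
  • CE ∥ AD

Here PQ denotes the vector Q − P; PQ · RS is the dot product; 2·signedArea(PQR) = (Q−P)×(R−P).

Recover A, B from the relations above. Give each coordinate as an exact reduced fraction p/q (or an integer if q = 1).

A = (13, -15)
B = (0, -8)

1. A_x = 13  [CE ∥ AD ∩ ED ∥ CA]
2. A_y = -15  [CE ∥ AD ∩ ED ∥ CA]
   → A = (13, -15)
3. B_x = 0  [B is the centroid of △ACE]
4. B_y = -8  [B is the centroid of △ACE]
   → B = (0, -8)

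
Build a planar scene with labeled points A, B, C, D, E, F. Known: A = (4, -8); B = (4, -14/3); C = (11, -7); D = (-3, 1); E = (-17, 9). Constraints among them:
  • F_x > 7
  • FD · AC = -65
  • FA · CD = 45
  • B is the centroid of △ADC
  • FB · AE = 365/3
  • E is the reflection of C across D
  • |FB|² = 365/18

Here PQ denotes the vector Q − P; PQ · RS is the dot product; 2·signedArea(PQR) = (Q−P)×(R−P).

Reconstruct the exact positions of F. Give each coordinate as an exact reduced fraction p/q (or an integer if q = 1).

F = (15/2, -15/2)

1. F_x = 15/2  [FD · AC = -65 ∩ FB · AE = 365/3]
2. F_y = -15/2  [FD · AC = -65 ∩ FB · AE = 365/3]
   → F = (15/2, -15/2)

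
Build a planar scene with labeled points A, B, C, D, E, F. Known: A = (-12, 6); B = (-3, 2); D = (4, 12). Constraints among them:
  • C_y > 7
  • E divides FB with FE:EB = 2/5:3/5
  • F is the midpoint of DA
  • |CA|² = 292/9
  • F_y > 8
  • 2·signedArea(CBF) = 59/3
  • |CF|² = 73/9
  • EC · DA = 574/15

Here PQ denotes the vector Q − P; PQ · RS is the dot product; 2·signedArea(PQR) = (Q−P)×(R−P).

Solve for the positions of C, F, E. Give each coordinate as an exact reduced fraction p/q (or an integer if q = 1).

C = (-20/3, 8)
E = (-18/5, 31/5)
F = (-4, 9)

1. F_x = -4  [F is the midpoint of DA]
2. F_y = 9  [F is the midpoint of DA]
   → F = (-4, 9)
3. E_x = -18/5  [E divides FB with FE:EB = 2/5:3/5]
4. E_y = 31/5  [E divides FB with FE:EB = 2/5:3/5]
   → E = (-18/5, 31/5)
5. C_x = -20/3  [2·signedArea(CBF) = 59/3 ∩ EC · DA = 574/15]
6. C_y = 8  [2·signedArea(CBF) = 59/3 ∩ EC · DA = 574/15]
   → C = (-20/3, 8)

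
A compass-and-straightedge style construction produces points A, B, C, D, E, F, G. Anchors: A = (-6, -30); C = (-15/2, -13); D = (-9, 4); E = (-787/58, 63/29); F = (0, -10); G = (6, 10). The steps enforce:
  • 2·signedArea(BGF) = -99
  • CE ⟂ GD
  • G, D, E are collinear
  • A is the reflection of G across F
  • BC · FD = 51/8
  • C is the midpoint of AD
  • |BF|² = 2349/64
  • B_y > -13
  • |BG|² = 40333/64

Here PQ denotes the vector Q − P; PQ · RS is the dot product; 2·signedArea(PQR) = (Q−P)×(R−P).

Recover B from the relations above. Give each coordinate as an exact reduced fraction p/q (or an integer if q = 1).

B = (-45/8, -49/4)

1. B_x = -45/8  [BC · FD = 51/8 ∩ 2·signedArea(BGF) = -99]
2. B_y = -49/4  [BC · FD = 51/8 ∩ 2·signedArea(BGF) = -99]
   → B = (-45/8, -49/4)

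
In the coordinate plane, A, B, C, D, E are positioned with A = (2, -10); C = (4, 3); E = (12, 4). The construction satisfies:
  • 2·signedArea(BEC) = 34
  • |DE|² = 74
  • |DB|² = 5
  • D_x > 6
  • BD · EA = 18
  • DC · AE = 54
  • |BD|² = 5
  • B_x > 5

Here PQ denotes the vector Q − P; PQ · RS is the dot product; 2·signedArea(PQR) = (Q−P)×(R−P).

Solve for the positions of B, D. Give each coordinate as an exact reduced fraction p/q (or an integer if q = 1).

1. D_x = 7  [line -10·x + -14·y + 28 = 0 ∩ |DE|² = 74]
2. D_y = -3  [line -10·x + -14·y + 28 = 0 ∩ |DE|² = 74]
   → D = (7, -3)
3. B_x = 6  [2·signedArea(BEC) = 34 ∩ BD · EA = 18]
4. B_y = -1  [2·signedArea(BEC) = 34 ∩ BD · EA = 18]
   → B = (6, -1)

B = (6, -1)
D = (7, -3)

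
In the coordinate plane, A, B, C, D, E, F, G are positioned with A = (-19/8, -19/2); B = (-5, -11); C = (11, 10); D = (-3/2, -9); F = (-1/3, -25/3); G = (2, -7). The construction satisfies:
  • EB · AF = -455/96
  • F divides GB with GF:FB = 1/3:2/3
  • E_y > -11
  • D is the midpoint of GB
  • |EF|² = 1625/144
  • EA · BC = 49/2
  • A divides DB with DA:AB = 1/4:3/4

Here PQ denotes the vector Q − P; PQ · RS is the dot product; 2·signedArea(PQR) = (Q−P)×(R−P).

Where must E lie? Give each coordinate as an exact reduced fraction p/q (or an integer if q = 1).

E = (-13/4, -10)

1. E_x = -13/4  [EB · AF = -455/96 ∩ EA · BC = 49/2]
2. E_y = -10  [EB · AF = -455/96 ∩ EA · BC = 49/2]
   → E = (-13/4, -10)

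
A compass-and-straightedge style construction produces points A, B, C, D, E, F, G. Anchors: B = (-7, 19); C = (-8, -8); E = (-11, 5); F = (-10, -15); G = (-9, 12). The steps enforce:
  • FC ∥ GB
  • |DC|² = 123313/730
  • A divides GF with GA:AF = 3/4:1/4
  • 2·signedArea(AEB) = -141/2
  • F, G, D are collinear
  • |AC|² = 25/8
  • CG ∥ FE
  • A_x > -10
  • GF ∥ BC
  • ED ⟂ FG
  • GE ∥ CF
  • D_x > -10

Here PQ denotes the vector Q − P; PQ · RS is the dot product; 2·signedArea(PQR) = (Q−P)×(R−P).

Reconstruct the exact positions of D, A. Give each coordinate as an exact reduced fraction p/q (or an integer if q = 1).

1. D_x = -6761/730  [F, G, D are collinear ∩ ED ⟂ FG]
2. D_y = 3603/730  [F, G, D are collinear ∩ ED ⟂ FG]
   → D = (-6761/730, 3603/730)
3. A_x = -39/4  [A divides GF with GA:AF = 3/4:1/4]
4. A_y = -33/4  [A divides GF with GA:AF = 3/4:1/4]
   → A = (-39/4, -33/4)

A = (-39/4, -33/4)
D = (-6761/730, 3603/730)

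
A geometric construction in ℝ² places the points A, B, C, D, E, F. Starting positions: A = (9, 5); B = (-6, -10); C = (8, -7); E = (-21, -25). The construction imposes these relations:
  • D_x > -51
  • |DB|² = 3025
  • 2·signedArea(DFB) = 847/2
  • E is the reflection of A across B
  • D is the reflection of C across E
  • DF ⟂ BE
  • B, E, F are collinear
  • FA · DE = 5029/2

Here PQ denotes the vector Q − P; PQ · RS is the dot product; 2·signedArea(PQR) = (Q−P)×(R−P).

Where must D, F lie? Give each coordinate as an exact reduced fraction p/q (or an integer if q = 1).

1. D_x = -50  [D is the reflection of C across E]
2. D_y = -43  [D is the reflection of C across E]
   → D = (-50, -43)
3. F_x = -89/2  [B, E, F are collinear ∩ DF ⟂ BE]
4. F_y = -97/2  [B, E, F are collinear ∩ DF ⟂ BE]
   → F = (-89/2, -97/2)

D = (-50, -43)
F = (-89/2, -97/2)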